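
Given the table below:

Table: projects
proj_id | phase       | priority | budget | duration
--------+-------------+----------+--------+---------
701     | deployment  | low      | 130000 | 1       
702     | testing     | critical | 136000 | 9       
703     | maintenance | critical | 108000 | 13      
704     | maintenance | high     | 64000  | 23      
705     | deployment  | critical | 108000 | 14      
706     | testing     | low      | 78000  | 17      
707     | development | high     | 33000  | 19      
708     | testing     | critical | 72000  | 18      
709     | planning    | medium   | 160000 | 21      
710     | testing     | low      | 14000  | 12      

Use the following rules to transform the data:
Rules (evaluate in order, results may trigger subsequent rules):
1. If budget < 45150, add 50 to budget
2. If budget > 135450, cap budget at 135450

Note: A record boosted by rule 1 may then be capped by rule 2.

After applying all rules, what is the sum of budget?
878000

Step 1: Apply rule 1 to records with budget < 45150
  - 2 records get bonus of 50
  - Of these, 0 records then exceed 135450 and get capped
Step 2: Apply rule 2 to records with budget > 135450
  - 2 records (original) are capped
Step 3: Calculate final sum = 878000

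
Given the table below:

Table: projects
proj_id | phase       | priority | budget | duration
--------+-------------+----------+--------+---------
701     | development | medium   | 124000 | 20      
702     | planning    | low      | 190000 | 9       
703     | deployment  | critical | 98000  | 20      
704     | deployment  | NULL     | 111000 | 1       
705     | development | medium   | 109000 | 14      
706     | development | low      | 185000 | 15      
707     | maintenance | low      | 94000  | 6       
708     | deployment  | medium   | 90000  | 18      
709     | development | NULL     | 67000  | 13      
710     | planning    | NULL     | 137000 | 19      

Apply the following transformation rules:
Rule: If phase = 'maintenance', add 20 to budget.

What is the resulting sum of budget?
1205020

Step 1: Count records where phase = 'maintenance': 1
Step 2: Total bonus added: 1 × 20 = 20
Step 3: Original sum of budget: 1205000
Step 4: Final sum = 1205000 + 20 = 1205020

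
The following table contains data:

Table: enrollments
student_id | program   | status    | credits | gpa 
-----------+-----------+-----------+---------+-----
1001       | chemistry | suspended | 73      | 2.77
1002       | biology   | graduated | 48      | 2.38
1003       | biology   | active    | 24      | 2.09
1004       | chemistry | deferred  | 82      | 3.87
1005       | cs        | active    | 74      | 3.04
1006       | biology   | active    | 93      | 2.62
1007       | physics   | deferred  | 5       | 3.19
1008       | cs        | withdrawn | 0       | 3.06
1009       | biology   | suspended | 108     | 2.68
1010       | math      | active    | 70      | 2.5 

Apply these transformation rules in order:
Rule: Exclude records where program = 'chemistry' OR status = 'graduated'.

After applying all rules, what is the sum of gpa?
19.18

Step 1: Find records where program = 'chemistry' OR status = 'graduated'
Step 2: 3 records match, summing to 9.02
Step 3: Original sum: 28.2
Step 4: Remaining sum = 28.2 - 9.02 = 19.18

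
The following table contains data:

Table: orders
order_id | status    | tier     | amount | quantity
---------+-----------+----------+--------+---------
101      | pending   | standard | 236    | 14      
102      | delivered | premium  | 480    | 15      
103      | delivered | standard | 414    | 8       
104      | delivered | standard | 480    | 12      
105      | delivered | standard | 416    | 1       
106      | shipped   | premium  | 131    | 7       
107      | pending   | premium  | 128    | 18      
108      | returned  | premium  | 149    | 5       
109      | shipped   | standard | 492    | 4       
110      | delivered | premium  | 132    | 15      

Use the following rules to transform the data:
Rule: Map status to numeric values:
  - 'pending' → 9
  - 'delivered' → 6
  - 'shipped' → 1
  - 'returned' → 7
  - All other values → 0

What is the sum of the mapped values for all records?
57

Step 1: Apply mapping to each record
Step 2: Count by status:
  'pending': 2 records × 9 = 18
  'delivered': 5 records × 6 = 30
  'shipped': 2 records × 1 = 2
  'returned': 1 records × 7 = 7
Step 3: Sum all mapped values = 57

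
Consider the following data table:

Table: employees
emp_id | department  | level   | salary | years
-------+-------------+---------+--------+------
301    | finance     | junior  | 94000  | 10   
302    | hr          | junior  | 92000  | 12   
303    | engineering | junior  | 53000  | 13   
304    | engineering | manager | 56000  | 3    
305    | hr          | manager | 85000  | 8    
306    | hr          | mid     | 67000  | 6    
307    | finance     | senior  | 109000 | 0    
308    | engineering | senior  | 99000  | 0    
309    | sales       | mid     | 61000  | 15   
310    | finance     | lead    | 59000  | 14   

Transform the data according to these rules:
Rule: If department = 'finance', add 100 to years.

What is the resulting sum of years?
381

Step 1: Count records where department = 'finance': 3
Step 2: Total bonus added: 3 × 100 = 300
Step 3: Original sum of years: 81
Step 4: Final sum = 81 + 300 = 381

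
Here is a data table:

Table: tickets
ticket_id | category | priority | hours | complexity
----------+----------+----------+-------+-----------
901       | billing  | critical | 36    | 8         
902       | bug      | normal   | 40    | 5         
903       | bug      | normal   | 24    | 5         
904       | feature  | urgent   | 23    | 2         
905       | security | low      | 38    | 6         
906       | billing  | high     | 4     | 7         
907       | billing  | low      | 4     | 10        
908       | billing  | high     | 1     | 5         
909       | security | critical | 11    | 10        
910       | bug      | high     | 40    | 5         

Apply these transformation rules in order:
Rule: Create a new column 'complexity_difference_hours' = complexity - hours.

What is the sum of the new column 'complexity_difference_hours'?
-158

Step 1: For each record, compute complexity - hours
Example calculations:
  8 - 36 = -28
  5 - 40 = -35
  5 - 24 = -19
  ...
Step 2: Sum all derived values
Step 3: Total = -158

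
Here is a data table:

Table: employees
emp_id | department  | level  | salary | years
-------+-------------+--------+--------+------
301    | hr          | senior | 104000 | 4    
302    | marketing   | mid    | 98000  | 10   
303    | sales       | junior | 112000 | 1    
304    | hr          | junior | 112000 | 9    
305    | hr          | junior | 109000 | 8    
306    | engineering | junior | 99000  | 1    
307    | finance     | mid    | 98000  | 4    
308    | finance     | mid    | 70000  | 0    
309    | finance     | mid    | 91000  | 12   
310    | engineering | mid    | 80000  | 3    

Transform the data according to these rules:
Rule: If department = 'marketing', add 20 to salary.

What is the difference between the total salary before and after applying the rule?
20

Step 1: Original sum of salary = 973000
Step 2: 1 records have department = 'marketing'
Step 3: Each affected record changes by 20
Step 4: Total change = 1 × 20 = 20
Step 5: New sum = 973000 + 20 = 973020
Step 6: Difference = |973020 - 973000| = 20
        (Sum increased by 20)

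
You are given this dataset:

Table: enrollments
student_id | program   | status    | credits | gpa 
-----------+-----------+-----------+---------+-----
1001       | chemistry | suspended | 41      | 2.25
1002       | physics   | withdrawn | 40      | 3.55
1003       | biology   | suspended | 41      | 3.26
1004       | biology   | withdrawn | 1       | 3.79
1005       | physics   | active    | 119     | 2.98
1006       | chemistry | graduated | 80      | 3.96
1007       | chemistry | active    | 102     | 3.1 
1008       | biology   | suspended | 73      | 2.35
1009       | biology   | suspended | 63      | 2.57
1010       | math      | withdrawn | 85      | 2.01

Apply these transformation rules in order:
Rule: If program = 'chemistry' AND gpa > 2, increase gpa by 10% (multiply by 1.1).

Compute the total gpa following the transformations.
30.75

Step 1: Find records where program = 'chemistry' AND gpa > 2
Step 2: 3 records match, summing to 9.31
Step 3: After multiplier: 9.31 × 1.1 = 10.24
Step 4: Unaffected records sum: 20.51
Step 5: Final sum = 10.24 + 20.51 = 30.75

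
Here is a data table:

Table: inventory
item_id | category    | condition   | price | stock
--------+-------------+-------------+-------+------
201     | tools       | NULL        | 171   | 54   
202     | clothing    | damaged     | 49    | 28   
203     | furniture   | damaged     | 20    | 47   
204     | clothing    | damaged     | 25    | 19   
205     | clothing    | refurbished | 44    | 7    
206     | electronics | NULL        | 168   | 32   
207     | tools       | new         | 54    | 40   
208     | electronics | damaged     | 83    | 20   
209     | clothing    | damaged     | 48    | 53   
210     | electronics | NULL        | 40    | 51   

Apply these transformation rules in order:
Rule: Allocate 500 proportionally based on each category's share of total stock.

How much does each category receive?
clothing: 152.42, electronics: 146.72, furniture: 66.95, tools: 133.9

Step 1: Calculate total stock = 351
Step 2: Calculate each category's proportion:
  clothing: 107/351 = 30.48% → 152.42
  electronics: 103/351 = 29.34% → 146.72
  furniture: 47/351 = 13.39% → 66.95
  tools: 94/351 = 26.78% → 133.9
Step 3: Verify: sum of allocations ≈ 500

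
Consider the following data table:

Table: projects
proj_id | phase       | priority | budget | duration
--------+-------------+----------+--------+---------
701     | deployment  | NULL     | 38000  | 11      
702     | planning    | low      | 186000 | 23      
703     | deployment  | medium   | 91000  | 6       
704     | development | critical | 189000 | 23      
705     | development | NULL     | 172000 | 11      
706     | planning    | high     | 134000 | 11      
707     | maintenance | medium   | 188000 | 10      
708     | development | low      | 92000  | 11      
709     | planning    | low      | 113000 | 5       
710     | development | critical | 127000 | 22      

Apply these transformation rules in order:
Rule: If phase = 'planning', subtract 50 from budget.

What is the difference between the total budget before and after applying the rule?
150

Step 1: Original sum of budget = 1330000
Step 2: 3 records have phase = 'planning'
Step 3: Each affected record changes by -50
Step 4: Total change = 3 × -50 = -150
Step 5: New sum = 1330000 + -150 = 1329850
Step 6: Difference = |1329850 - 1330000| = 150
        (Sum decreased by 150)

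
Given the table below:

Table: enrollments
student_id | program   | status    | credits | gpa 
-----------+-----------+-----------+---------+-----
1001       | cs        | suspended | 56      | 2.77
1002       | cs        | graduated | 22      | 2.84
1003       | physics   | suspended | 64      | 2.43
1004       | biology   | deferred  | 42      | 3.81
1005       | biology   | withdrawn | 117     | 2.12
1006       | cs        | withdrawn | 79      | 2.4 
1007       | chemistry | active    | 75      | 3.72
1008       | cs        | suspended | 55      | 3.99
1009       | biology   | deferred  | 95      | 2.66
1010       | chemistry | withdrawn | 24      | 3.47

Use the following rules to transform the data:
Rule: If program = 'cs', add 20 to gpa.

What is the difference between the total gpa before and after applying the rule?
80.0

Step 1: Original sum of gpa = 30.21
Step 2: 4 records have program = 'cs'
Step 3: Each affected record changes by 20
Step 4: Total change = 4 × 20 = 80
Step 5: New sum = 30.21 + 80 = 110.21
Step 6: Difference = |110.21 - 30.21| = 80.0
        (Sum increased by 80.0)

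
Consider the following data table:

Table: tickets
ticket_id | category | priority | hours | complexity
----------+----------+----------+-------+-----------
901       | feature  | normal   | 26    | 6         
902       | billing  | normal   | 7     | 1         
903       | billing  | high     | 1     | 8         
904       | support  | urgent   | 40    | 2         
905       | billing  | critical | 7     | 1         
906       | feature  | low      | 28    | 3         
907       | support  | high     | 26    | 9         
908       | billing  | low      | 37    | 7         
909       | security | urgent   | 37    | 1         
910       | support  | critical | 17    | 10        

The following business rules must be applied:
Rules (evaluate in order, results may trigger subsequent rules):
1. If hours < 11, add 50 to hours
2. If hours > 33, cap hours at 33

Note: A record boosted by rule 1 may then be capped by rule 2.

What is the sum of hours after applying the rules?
295

Step 1: Apply rule 1 to records with hours < 11
  - 3 records get bonus of 50
  - Of these, 3 records then exceed 33 and get capped
Step 2: Apply rule 2 to records with hours > 33
  - 3 records (original) are capped
Step 3: Calculate final sum = 295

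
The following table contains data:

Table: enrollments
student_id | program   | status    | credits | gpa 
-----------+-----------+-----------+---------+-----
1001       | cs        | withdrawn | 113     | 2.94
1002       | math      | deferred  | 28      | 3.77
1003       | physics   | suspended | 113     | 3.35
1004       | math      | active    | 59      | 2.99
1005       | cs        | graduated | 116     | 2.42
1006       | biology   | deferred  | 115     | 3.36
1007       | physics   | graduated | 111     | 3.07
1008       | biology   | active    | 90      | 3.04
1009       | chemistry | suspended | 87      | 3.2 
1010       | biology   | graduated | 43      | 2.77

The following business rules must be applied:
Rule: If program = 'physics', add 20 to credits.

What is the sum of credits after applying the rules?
915

Step 1: Count records where program = 'physics': 2
Step 2: Total bonus added: 2 × 20 = 40
Step 3: Original sum of credits: 875
Step 4: Final sum = 875 + 40 = 915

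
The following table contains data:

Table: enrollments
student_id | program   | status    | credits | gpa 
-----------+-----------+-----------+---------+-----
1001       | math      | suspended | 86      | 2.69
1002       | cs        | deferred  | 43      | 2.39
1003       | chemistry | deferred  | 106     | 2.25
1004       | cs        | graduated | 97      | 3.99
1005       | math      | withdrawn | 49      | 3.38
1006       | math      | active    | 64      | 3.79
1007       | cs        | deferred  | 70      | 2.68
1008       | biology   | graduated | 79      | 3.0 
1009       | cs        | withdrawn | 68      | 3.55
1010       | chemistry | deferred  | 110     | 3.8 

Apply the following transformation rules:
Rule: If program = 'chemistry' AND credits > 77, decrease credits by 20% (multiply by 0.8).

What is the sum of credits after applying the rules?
728.8

Step 1: Find records where program = 'chemistry' AND credits > 77
Step 2: 2 records match, summing to 216
Step 3: After multiplier: 216 × 0.8 = 172.8
Step 4: Unaffected records sum: 556
Step 5: Final sum = 172.8 + 556 = 728.8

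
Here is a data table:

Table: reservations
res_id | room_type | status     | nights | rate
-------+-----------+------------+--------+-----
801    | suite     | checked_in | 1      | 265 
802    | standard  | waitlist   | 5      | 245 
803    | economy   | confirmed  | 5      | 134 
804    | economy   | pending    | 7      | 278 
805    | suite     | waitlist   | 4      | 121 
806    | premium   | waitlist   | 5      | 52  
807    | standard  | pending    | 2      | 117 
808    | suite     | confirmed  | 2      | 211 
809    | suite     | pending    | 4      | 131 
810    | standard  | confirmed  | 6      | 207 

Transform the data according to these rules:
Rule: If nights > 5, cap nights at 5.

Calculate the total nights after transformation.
38

Step 1: 2 records have nights > 5
Step 2: These records originally summed to 13
Step 3: After capping: 2 × 5 = 10
Step 4: Unaffected records sum: 28
Step 5: Final sum = 10 + 28 = 38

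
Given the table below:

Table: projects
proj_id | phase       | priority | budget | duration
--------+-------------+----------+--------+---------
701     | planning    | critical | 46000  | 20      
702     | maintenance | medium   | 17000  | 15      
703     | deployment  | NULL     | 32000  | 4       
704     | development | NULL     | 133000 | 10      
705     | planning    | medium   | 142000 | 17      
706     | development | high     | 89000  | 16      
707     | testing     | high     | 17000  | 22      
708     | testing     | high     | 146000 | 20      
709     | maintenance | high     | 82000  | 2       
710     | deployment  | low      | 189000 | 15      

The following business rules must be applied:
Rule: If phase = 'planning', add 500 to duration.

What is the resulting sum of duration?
1141

Step 1: Count records where phase = 'planning': 2
Step 2: Total bonus added: 2 × 500 = 1000
Step 3: Original sum of duration: 141
Step 4: Final sum = 141 + 1000 = 1141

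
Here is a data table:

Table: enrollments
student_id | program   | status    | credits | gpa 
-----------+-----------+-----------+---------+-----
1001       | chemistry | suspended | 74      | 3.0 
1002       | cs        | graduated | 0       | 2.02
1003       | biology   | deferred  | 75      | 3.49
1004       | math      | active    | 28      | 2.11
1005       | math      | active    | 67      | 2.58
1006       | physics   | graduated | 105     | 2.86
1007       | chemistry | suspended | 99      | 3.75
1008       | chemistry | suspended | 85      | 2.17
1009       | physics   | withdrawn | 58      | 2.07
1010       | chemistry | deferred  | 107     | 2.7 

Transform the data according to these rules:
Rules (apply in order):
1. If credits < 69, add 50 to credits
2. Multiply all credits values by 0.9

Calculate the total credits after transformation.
808.2

Step 1: Apply Rule 1 - Add 50 to records with credits < 69
  - 4 records affected: 153 + (4 × 50) = 353
  - Unaffected records: 545
  - Sum after Rule 1: 898
Step 2: Apply Rule 2 - Multiply all by 0.9
  - 898 × 0.9 = 808.2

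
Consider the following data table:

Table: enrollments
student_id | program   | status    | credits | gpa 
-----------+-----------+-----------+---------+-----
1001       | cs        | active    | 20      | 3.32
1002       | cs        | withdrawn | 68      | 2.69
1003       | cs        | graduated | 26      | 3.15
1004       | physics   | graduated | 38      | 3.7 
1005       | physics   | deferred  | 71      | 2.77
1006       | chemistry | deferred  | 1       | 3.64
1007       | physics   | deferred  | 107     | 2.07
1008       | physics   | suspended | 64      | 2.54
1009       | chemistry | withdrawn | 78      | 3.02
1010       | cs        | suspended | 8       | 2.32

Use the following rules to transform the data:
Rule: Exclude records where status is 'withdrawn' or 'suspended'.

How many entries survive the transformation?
6

Step 1: Count records to exclude
  - 2 (withdrawn) + 2 (suspended) = 4 records
Step 2: Total records: 10
Step 3: Remaining = 10 - 4 = 6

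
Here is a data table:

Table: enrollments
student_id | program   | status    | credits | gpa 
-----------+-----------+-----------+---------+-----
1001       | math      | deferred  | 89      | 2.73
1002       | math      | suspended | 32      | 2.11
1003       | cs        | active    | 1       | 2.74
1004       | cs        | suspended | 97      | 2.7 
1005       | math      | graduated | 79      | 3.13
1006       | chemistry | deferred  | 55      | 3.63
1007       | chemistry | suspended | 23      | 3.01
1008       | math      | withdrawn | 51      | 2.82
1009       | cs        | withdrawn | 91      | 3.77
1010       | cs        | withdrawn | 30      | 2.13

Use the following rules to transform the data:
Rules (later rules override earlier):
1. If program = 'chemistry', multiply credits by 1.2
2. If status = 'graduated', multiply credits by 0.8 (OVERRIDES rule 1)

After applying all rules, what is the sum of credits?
547.8

Step 1: Rule 2 takes priority for records with status = 'graduated'
  - 1 records: 79 × 0.8 = 63.2
Step 2: Rule 1 applies to remaining records with program = 'chemistry'
  - 2 records: 78 × 1.2 = 93.6
Step 3: Other records unchanged: 391
Step 4: Final sum = 63.2 + 93.6 + 391 = 547.8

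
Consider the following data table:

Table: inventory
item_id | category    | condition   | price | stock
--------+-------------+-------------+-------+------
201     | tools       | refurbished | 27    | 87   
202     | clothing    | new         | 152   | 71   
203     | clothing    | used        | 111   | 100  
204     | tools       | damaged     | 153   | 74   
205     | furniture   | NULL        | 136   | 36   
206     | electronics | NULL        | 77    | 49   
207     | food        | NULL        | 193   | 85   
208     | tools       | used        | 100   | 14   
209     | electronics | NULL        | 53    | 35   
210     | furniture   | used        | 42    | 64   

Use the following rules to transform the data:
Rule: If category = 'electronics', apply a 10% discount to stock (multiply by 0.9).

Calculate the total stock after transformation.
606.6

Step 1: Records with category = 'electronics' have total stock = 84
Step 2: Apply multiplier: 84 × 0.9 = 75.6
Step 3: Other records total: 531
Step 4: Final sum = 75.6 + 531 = 606.6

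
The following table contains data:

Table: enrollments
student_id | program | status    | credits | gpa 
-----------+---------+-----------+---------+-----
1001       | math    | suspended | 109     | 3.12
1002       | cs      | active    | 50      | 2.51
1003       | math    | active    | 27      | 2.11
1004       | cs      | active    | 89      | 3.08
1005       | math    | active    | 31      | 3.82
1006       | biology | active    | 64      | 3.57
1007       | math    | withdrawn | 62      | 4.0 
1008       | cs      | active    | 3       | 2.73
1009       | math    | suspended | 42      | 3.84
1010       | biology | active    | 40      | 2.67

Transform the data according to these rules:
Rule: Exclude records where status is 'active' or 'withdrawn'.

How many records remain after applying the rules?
2

Step 1: Count records to exclude
  - 7 (active) + 1 (withdrawn) = 8 records
Step 2: Total records: 10
Step 3: Remaining = 10 - 8 = 2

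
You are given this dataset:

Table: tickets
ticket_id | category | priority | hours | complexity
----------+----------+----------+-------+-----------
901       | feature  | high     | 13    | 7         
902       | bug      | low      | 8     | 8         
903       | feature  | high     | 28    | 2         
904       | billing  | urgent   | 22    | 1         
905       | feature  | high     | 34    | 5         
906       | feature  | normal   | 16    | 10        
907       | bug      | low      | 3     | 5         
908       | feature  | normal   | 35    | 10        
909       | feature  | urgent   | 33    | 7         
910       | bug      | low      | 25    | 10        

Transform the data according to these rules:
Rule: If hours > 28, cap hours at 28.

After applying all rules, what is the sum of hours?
199

Step 1: 3 records have hours > 28
Step 2: These records originally summed to 102
Step 3: After capping: 3 × 28 = 84
Step 4: Unaffected records sum: 115
Step 5: Final sum = 84 + 115 = 199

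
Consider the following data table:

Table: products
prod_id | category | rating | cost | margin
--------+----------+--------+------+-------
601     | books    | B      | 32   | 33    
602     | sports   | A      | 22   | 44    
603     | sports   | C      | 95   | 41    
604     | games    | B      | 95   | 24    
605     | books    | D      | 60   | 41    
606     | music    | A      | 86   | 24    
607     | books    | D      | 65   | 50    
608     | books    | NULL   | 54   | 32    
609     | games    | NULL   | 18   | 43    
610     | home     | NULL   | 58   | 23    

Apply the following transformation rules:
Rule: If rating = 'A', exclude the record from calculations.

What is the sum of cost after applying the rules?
477

Step 1: Identify records where rating = 'A'
Step 2: The excluded records sum to 108
Step 3: Original total cost = 585
Step 4: Remaining total = 585 - 108 = 477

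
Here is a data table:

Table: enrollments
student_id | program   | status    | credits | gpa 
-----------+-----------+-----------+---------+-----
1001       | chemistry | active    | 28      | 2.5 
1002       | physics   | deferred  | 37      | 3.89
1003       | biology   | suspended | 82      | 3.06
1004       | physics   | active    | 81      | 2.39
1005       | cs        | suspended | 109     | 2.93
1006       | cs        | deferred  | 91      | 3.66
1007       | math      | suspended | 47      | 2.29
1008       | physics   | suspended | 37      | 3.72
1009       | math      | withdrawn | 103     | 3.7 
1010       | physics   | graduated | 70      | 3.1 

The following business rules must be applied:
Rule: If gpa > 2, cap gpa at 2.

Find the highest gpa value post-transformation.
2

Step 1: Original maximum gpa = 3.89
Step 2: Apply cap at 2
Step 3: 10 records had gpa > 2 and were capped
Step 4: Maximum after transformation = 2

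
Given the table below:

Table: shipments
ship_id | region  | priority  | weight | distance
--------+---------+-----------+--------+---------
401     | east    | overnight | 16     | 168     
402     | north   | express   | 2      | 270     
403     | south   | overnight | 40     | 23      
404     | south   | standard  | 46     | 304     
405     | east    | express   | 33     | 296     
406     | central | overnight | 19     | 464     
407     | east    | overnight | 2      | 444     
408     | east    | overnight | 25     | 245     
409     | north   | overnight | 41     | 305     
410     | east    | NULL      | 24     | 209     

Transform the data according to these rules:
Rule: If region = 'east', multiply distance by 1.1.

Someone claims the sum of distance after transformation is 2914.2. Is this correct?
No, the correct result is 2864.2.

Step 1: Calculate the correct sum after transformation
Step 2: Apply multiplier 1.1 to records where region = 'east'
Step 3: Correct result = 2864.2
Step 4: Claimed result = 2914.2
Step 5: 2864.2 ≠ 2914.2
Conclusion: The claimed result is incorrect. The correct answer is 2864.2.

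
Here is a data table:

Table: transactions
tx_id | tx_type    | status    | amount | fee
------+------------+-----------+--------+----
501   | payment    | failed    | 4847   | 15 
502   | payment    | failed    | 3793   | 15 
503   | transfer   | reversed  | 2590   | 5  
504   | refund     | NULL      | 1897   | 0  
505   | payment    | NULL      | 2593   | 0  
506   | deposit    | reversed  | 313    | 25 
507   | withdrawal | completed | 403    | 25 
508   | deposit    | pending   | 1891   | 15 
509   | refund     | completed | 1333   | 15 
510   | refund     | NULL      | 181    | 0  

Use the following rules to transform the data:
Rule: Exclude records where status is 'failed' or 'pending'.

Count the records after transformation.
7

Step 1: Count records to exclude
  - 2 (failed) + 1 (pending) = 3 records
Step 2: Total records: 10
Step 3: Remaining = 10 - 3 = 7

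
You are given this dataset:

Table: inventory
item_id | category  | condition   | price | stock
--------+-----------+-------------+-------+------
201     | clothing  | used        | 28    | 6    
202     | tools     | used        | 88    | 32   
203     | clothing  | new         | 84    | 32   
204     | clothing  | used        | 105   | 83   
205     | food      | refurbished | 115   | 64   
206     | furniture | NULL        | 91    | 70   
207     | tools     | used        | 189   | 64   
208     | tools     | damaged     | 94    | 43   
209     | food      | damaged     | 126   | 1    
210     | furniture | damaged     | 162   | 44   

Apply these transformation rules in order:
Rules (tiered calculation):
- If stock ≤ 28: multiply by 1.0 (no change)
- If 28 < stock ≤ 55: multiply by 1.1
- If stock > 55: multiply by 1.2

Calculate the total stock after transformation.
510.3

Step 1: Tier 1 (stock ≤ 28): 2 records, sum = 7 × 1.0 = 7.0
Step 2: Tier 2 (28 < stock ≤ 55): 4 records, sum = 151 × 1.1 = 166.1
Step 3: Tier 3 (stock > 55): 4 records, sum = 281 × 1.2 = 337.2
Step 4: Final sum = 7.0 + 166.1 + 337.2 = 510.3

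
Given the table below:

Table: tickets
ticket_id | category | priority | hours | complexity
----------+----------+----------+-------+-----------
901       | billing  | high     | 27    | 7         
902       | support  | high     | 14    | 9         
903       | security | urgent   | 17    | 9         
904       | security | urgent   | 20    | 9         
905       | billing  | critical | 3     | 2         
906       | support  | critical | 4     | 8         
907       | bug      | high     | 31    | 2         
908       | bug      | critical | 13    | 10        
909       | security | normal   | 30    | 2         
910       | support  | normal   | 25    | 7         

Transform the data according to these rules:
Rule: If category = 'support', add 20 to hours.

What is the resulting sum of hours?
244

Step 1: Count records where category = 'support': 3
Step 2: Total bonus added: 3 × 20 = 60
Step 3: Original sum of hours: 184
Step 4: Final sum = 184 + 60 = 244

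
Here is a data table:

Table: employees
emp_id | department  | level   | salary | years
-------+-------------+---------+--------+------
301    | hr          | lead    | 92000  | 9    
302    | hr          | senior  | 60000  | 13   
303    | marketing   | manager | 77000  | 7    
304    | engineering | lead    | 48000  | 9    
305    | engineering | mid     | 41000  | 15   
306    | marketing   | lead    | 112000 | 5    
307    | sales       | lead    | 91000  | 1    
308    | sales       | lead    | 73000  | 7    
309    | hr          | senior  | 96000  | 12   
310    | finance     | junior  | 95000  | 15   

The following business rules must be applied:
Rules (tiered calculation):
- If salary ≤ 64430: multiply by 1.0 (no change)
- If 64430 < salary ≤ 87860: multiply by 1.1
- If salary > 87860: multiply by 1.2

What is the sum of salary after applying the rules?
897200.0

Step 1: Tier 1 (salary ≤ 64430): 3 records, sum = 149000 × 1.0 = 149000.0
Step 2: Tier 2 (64430 < salary ≤ 87860): 2 records, sum = 150000 × 1.1 = 165000.0
Step 3: Tier 3 (salary > 87860): 5 records, sum = 486000 × 1.2 = 583200.0
Step 4: Final sum = 149000.0 + 165000.0 + 583200.0 = 897200.0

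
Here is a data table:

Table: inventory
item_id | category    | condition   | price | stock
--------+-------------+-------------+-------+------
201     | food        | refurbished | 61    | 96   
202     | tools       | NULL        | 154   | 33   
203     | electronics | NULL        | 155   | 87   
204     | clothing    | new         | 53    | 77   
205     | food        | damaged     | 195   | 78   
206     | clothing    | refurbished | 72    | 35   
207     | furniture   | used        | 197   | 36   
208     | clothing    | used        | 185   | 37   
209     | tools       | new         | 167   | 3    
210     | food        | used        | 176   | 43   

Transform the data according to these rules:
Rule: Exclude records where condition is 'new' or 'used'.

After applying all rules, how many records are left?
5

Step 1: Count records to exclude
  - 2 (new) + 3 (used) = 5 records
Step 2: Total records: 10
Step 3: Remaining = 10 - 5 = 5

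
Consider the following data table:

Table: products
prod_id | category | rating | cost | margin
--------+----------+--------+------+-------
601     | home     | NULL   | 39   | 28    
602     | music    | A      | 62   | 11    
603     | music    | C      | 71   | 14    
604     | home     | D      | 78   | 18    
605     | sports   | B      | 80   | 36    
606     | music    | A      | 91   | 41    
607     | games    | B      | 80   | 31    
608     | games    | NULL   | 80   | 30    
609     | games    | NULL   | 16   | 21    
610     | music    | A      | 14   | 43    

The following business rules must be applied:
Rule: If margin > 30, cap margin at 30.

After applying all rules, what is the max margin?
30

Step 1: Original maximum margin = 43
Step 2: Apply cap at 30
Step 3: 4 records had margin > 30 and were capped
Step 4: Maximum after transformation = 30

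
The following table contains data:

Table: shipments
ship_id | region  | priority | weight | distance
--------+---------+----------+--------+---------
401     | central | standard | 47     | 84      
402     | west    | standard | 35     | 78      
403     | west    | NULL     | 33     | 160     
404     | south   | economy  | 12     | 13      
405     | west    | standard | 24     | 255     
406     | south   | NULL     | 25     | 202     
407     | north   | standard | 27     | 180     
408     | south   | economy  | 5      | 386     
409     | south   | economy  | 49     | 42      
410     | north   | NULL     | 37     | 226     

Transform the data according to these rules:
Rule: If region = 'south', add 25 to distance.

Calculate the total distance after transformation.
1726

Step 1: Count records where region = 'south': 4
Step 2: Total bonus added: 4 × 25 = 100
Step 3: Original sum of distance: 1626
Step 4: Final sum = 1626 + 100 = 1726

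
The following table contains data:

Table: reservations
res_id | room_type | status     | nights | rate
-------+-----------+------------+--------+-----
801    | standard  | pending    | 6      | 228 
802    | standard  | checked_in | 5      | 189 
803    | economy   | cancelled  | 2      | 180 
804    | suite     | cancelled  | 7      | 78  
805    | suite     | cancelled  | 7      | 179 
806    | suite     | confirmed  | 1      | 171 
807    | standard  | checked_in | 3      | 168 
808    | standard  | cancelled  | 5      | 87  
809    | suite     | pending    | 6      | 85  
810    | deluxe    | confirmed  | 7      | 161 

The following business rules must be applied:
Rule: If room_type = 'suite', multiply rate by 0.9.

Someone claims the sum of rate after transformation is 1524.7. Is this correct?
No, the correct result is 1474.7.

Step 1: Calculate the correct sum after transformation
Step 2: Apply multiplier 0.9 to records where room_type = 'suite'
Step 3: Correct result = 1474.7
Step 4: Claimed result = 1524.7
Step 5: 1474.7 ≠ 1524.7
Conclusion: The claimed result is incorrect. The correct answer is 1474.7.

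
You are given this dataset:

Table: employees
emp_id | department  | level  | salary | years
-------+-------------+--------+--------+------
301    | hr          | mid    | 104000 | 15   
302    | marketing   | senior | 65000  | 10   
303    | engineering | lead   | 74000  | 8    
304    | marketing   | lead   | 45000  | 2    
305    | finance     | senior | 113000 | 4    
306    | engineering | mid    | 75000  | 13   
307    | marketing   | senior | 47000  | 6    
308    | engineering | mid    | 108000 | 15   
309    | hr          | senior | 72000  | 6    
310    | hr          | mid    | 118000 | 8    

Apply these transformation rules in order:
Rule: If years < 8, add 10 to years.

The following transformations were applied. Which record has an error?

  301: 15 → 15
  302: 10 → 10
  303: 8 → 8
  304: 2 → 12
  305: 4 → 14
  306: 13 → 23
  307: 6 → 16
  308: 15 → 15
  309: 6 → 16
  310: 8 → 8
Record 306 has an error. The correct transformed value should be 13, not 23.

Step 1: Check each record against the rule
Step 2: Record 306 has years = 13
Step 3: Since 13 >= 8, the bonus should not have been applied
Step 4: Correct value = 13, but claimed value = 23
Conclusion: Record 306 has the error.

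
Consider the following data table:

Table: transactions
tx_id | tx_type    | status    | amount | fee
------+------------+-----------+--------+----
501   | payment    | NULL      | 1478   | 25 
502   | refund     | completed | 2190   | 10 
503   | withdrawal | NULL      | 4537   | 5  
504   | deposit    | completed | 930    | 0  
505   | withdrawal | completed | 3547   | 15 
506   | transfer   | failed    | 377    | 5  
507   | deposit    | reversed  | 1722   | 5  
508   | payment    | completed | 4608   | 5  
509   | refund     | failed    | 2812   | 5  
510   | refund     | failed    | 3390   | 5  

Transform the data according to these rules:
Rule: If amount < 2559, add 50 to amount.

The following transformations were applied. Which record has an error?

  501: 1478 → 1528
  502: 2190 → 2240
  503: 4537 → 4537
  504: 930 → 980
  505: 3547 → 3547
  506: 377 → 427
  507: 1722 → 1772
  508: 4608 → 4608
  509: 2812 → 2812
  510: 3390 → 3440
Record 510 has an error. The correct transformed value should be 3390, not 3440.

Step 1: Check each record against the rule
Step 2: Record 510 has amount = 3390
Step 3: Since 3390 >= 2559, the bonus should not have been applied
Step 4: Correct value = 3390, but claimed value = 3440
Conclusion: Record 510 has the error.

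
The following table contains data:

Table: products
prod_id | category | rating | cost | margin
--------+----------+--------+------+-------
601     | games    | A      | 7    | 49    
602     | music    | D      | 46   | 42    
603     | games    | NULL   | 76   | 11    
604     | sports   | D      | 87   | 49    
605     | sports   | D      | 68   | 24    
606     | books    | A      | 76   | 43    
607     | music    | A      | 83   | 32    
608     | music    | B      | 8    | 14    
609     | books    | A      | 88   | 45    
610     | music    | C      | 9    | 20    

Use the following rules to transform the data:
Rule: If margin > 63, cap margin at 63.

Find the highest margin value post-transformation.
49

Step 1: Original maximum margin = 49
Step 2: Check cap of 63 against maximum
Step 3: No records exceed the cap (max 49 <= cap 63), so no capping applies
Step 4: Maximum after transformation = 49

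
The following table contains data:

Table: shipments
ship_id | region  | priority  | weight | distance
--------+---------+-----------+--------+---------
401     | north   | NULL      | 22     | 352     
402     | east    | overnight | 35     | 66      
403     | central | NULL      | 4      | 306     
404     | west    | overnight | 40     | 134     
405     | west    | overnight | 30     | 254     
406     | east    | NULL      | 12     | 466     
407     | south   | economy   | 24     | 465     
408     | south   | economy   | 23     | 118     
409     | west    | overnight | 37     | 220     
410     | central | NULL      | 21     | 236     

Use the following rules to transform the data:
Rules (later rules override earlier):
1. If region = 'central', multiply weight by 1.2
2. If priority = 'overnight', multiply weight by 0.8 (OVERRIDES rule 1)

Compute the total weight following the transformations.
224.6

Step 1: Rule 2 takes priority for records with priority = 'overnight'
  - 4 records: 142 × 0.8 = 113.6
Step 2: Rule 1 applies to remaining records with region = 'central'
  - 2 records: 25 × 1.2 = 30.0
Step 3: Other records unchanged: 81
Step 4: Final sum = 113.6 + 30.0 + 81 = 224.6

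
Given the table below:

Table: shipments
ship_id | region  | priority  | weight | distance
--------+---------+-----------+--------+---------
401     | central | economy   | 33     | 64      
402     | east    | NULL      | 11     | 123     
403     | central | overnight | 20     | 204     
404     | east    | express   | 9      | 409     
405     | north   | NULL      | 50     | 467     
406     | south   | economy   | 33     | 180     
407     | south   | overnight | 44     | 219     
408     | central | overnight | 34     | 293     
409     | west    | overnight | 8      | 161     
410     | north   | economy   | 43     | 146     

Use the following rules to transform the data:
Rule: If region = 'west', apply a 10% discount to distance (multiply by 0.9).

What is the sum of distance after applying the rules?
2249.9

Step 1: Records with region = 'west' have total distance = 161
Step 2: Apply multiplier: 161 × 0.9 = 144.9
Step 3: Other records total: 2105
Step 4: Final sum = 144.9 + 2105 = 2249.9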